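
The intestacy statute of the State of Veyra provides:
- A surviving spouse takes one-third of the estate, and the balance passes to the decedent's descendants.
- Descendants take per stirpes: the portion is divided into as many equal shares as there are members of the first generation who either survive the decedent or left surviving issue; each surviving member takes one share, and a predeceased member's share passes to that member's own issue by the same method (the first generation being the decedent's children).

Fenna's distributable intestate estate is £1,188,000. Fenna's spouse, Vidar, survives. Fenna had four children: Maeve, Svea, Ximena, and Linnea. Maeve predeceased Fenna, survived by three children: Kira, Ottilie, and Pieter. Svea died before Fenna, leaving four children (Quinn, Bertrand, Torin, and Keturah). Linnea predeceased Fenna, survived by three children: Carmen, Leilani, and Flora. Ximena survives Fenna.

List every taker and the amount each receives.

Vidar: £396,000; Kira: £66,000; Ottilie: £66,000; Pieter: £66,000; Quinn: £49,500; Bertrand: £49,500; Torin: £49,500; Keturah: £49,500; Ximena: £198,000; Carmen: £66,000; Leilani: £66,000; Flora: £66,000

Vidar takes one-third of £1,188,000 = £396,000. The remaining £792,000 passes to the descendants.
The descendants' portion (£792,000) is divided into 4 shares of £198,000: Ximena takes £198,000; Maeve's £198,000 share passes to Maeve's issue; Svea's £198,000 share passes to Svea's issue; Linnea's £198,000 share passes to Linnea's issue.
Maeve's share (£198,000) is divided into 3 shares of £66,000: Kira, Ottilie, and Pieter each take £66,000.
Svea's share (£198,000) is divided into 4 shares of £49,500: Quinn, Bertrand, Torin, and Keturah each take £49,500.
Linnea's share (£198,000) is divided into 3 shares of £66,000: Carmen, Leilani, and Flora each take £66,000.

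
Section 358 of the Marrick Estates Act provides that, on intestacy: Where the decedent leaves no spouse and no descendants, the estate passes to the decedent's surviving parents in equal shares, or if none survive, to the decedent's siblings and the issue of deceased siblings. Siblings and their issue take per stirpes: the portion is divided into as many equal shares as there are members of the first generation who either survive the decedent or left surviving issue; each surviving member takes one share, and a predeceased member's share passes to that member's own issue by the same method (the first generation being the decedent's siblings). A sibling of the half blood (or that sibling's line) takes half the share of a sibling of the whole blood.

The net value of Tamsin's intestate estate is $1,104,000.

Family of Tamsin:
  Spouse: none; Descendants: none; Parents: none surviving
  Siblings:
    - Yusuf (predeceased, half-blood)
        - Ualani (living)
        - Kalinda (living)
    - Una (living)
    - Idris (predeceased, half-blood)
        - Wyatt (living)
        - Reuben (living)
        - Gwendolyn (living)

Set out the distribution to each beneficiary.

The entire $1,104,000 passes to the siblings and their issue.
Counting each half-blood sibling's line as half a unit, there are 2 units in $1,104,000, so one unit is $552,000. Whole-blood lines (Una) take $552,000 each; half-blood lines (Yusuf and Idris) take $276,000 each.
Yusuf's share ($276,000) is divided into 2 shares of $138,000: Ualani and Kalinda each take $138,000.
Idris's share ($276,000) is divided into 3 shares of $92,000: Wyatt, Reuben, and Gwendolyn each take $92,000.

Ualani: $138,000; Kalinda: $138,000; Una: $552,000; Wyatt: $92,000; Reuben: $92,000; Gwendolyn: $92,000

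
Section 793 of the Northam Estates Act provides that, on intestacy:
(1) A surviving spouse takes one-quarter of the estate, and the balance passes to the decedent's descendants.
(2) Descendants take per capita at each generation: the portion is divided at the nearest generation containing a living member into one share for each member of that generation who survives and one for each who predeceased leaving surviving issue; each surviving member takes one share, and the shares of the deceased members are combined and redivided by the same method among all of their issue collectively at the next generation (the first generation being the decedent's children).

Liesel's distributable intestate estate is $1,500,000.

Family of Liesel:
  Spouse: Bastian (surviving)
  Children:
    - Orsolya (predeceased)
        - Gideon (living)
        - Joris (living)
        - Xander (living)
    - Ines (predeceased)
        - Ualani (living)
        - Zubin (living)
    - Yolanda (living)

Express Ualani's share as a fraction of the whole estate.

Ualani receives 1/10 of the estate.

Bastian takes one-quarter of $1,500,000 = $375,000. The remaining $1,125,000 passes to the descendants.
The descendants' portion ($1,125,000) is divided at the children's generation into 3 shares of $375,000. Yolanda takes $375,000. The 2 shares of the deceased (Orsolya and Ines) are combined into a pool of $750,000.
That pool ($750,000) is divided at the grandchildren's generation equally among Gideon, Joris, Xander, Ualani, and Zubin: $150,000 each.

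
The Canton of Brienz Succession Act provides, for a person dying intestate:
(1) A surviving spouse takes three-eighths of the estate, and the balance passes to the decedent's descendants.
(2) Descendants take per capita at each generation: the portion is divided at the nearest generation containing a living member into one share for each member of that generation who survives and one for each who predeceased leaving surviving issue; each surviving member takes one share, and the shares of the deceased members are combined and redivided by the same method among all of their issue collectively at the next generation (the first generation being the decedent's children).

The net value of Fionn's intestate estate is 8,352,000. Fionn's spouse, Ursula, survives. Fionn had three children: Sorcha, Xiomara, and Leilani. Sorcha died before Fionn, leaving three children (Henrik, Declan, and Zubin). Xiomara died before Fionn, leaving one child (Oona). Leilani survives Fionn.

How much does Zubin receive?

Zubin receives 870,000.

Ursula takes three-eighths of 8,352,000 = 3,132,000. The remaining 5,220,000 passes to the descendants.
The descendants' portion (5,220,000) is divided at the children's generation into 3 shares of 1,740,000. Leilani takes 1,740,000. The 2 shares of the deceased (Sorcha and Xiomara) are combined into a pool of 3,480,000.
That pool (3,480,000) is divided at the grandchildren's generation equally among Henrik, Declan, Zubin, and Oona: 870,000 each.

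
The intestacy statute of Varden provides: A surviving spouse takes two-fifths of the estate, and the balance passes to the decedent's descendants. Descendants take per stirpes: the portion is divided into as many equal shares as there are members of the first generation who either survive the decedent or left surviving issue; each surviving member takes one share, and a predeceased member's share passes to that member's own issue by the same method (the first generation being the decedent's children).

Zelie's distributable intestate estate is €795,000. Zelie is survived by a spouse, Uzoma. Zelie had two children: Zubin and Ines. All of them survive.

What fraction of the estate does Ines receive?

Uzoma takes two-fifths of €795,000 = €318,000. The remaining €477,000 passes to the descendants.
The descendants' portion (€477,000) is divided into 2 shares of €238,500: Zubin and Ines each take €238,500.

Ines receives 3/10 of the estate.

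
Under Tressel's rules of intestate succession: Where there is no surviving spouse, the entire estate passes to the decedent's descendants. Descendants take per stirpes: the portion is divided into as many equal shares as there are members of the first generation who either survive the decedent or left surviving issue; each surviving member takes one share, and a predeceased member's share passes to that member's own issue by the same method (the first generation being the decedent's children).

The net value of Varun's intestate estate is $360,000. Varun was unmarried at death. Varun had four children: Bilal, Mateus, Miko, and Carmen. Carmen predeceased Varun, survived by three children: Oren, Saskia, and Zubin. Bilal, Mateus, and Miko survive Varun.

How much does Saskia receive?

The entire $360,000 passes to the descendants.
That amount ($360,000) is divided into 4 shares of $90,000: Bilal, Mateus, and Miko each take $90,000; Carmen's $90,000 share passes to Carmen's issue.
Carmen's share ($90,000) is divided into 3 shares of $30,000: Oren, Saskia, and Zubin each take $30,000.

Saskia receives $30,000.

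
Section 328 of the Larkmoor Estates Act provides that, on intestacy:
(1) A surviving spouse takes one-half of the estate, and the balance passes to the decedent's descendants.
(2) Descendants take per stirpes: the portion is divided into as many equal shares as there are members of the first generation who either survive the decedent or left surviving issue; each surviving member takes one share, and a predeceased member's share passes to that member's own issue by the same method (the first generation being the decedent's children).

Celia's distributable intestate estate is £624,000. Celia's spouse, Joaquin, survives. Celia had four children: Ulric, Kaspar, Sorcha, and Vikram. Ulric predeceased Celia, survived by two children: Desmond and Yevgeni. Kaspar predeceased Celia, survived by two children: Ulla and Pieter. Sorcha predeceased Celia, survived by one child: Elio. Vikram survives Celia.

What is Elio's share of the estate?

Elio receives £78,000.

Joaquin takes one-half of £624,000 = £312,000. The remaining £312,000 passes to the descendants.
The descendants' portion (£312,000) is divided into 4 shares of £78,000: Vikram takes £78,000; Ulric's £78,000 share passes to Ulric's issue; Kaspar's £78,000 share passes to Kaspar's issue; Sorcha's £78,000 share passes to Sorcha's issue.
Ulric's share (£78,000) is divided into 2 shares of £39,000: Desmond and Yevgeni each take £39,000.
Kaspar's share (£78,000) is divided into 2 shares of £39,000: Ulla and Pieter each take £39,000.
Sorcha's share (£78,000) passes entirely to Elio.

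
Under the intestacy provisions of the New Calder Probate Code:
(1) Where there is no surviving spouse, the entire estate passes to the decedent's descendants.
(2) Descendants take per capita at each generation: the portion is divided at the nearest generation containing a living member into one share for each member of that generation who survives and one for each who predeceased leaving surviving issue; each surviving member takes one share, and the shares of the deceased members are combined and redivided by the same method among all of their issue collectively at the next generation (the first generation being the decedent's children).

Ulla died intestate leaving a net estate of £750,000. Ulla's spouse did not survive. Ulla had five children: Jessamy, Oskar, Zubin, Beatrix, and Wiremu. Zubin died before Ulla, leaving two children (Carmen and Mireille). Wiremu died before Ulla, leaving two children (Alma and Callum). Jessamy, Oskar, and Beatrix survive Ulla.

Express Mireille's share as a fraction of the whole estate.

The entire £750,000 passes to the descendants.
That amount (£750,000) is divided at the children's generation into 5 shares of £150,000. Jessamy, Oskar, and Beatrix each take £150,000. The 2 shares of the deceased (Zubin and Wiremu) are combined into a pool of £300,000.
That pool (£300,000) is divided at the grandchildren's generation equally among Carmen, Mireille, Alma, and Callum: £75,000 each.

Mireille receives 1/10 of the estate.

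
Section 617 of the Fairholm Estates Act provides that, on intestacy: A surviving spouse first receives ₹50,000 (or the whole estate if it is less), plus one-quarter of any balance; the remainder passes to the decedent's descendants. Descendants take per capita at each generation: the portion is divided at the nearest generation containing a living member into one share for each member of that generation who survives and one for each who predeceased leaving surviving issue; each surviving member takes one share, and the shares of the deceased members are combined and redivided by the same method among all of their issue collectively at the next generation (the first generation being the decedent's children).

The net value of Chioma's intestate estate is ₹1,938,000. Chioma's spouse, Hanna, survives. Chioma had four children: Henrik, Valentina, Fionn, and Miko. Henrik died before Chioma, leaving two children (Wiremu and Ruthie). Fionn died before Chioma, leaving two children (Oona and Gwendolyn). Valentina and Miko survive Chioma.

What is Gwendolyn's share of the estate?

Hanna first takes ₹50,000, leaving a balance of ₹1,888,000. Hanna then takes one-quarter of the balance (₹472,000), for a total of ₹522,000. The remaining ₹1,416,000 passes to the descendants.
The descendants' portion (₹1,416,000) is divided at the children's generation into 4 shares of ₹354,000. Valentina and Miko each take ₹354,000. The 2 shares of the deceased (Henrik and Fionn) are combined into a pool of ₹708,000.
That pool (₹708,000) is divided at the grandchildren's generation equally among Wiremu, Ruthie, Oona, and Gwendolyn: ₹177,000 each.

Gwendolyn receives ₹177,000.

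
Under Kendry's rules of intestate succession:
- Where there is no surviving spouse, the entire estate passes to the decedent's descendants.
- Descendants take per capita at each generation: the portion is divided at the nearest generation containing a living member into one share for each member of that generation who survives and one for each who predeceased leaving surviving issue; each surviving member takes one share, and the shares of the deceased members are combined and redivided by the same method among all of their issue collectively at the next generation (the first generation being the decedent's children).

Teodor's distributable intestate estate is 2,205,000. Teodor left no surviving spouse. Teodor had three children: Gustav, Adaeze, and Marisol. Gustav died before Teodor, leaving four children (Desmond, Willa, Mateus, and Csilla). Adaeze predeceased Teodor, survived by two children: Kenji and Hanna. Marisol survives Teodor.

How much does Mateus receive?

Mateus receives 245,000.

The entire 2,205,000 passes to the descendants.
That amount (2,205,000) is divided at the children's generation into 3 shares of 735,000. Marisol takes 735,000. The 2 shares of the deceased (Gustav and Adaeze) are combined into a pool of 1,470,000.
That pool (1,470,000) is divided at the grandchildren's generation equally among Desmond, Willa, Mateus, Csilla, Kenji, and Hanna: 245,000 each.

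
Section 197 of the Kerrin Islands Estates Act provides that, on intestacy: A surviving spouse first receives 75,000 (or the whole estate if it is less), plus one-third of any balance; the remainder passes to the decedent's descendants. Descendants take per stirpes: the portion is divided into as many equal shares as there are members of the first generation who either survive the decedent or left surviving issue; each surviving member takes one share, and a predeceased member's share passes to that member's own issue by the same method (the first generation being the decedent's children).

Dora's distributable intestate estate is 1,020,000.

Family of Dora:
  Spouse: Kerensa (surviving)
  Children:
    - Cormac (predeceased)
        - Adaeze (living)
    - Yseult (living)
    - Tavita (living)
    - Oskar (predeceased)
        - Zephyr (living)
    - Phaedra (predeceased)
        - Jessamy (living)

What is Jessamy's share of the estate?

Kerensa first takes 75,000, leaving a balance of 945,000. Kerensa then takes one-third of the balance (315,000), for a total of 390,000. The remaining 630,000 passes to the descendants.
The descendants' portion (630,000) is divided into 5 shares of 126,000: Yseult and Tavita each take 126,000; Cormac's 126,000 share passes to Cormac's issue; Oskar's 126,000 share passes to Oskar's issue; Phaedra's 126,000 share passes to Phaedra's issue.
Cormac's share (126,000) passes entirely to Adaeze.
Oskar's share (126,000) passes entirely to Zephyr.
Phaedra's share (126,000) passes entirely to Jessamy.

Jessamy receives 126,000.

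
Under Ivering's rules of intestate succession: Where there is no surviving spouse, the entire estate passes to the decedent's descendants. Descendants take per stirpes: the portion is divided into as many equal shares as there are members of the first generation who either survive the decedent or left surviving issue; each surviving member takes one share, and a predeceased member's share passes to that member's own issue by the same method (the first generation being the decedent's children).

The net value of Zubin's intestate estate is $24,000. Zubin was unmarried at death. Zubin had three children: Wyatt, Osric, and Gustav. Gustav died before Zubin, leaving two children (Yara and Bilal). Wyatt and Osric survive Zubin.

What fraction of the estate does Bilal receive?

The entire $24,000 passes to the descendants.
That amount ($24,000) is divided into 3 shares of $8,000: Wyatt and Osric each take $8,000; Gustav's $8,000 share passes to Gustav's issue.
Gustav's share ($8,000) is divided into 2 shares of $4,000: Yara and Bilal each take $4,000.

Bilal receives 1/6 of the estate.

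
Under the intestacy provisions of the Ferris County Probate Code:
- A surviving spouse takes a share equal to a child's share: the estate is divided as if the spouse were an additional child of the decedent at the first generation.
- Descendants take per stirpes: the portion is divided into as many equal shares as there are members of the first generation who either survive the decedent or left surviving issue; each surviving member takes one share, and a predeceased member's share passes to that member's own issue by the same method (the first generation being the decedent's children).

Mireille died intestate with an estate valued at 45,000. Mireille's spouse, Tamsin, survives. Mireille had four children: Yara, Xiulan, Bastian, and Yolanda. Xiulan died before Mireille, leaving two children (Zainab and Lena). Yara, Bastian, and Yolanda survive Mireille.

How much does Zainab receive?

The spouse counts as an additional share at the children's level, so there are 5 primary shares of 9,000. Tamsin takes one such share (9,000).
The children's combined portion (36,000) is divided into 4 shares of 9,000: Yara, Bastian, and Yolanda each take 9,000; Xiulan's 9,000 share passes to Xiulan's issue.
Xiulan's share (9,000) is divided into 2 shares of 4,500: Zainab and Lena each take 4,500.

Zainab receives 4,500.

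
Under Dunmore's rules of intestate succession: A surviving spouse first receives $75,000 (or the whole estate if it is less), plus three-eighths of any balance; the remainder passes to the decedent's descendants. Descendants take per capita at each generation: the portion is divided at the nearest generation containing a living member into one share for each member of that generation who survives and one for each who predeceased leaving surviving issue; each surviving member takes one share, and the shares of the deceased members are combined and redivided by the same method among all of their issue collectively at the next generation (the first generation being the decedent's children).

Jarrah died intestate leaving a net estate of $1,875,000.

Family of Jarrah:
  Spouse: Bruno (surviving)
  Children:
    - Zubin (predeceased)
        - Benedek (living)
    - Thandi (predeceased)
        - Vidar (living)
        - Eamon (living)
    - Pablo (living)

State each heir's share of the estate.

Bruno first takes $75,000, leaving a balance of $1,800,000. Bruno then takes three-eighths of the balance ($675,000), for a total of $750,000. The remaining $1,125,000 passes to the descendants.
The descendants' portion ($1,125,000) is divided at the children's generation into 3 shares of $375,000. Pablo takes $375,000. The 2 shares of the deceased (Zubin and Thandi) are combined into a pool of $750,000.
That pool ($750,000) is divided at the grandchildren's generation equally among Benedek, Vidar, and Eamon: $250,000 each.

Bruno: $750,000; Benedek: $250,000; Vidar: $250,000; Eamon: $250,000; Pablo: $375,000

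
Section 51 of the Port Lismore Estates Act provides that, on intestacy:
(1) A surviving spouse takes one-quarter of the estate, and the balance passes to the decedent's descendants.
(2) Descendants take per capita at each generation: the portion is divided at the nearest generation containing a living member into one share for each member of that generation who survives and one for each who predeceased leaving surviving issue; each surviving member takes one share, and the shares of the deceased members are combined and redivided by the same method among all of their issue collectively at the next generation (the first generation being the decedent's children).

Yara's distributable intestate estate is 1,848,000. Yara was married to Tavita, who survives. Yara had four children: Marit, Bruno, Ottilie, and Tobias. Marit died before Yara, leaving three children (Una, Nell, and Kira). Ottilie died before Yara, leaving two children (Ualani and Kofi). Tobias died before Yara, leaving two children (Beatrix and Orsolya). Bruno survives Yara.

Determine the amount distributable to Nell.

Nell receives 148,500.

Tavita takes one-quarter of 1,848,000 = 462,000. The remaining 1,386,000 passes to the descendants.
The descendants' portion (1,386,000) is divided at the children's generation into 4 shares of 346,500. Bruno takes 346,500. The 3 shares of the deceased (Marit, Ottilie, and Tobias) are combined into a pool of 1,039,500.
That pool (1,039,500) is divided at the grandchildren's generation equally among Una, Nell, Kira, Ualani, Kofi, Beatrix, and Orsolya: 148,500 each.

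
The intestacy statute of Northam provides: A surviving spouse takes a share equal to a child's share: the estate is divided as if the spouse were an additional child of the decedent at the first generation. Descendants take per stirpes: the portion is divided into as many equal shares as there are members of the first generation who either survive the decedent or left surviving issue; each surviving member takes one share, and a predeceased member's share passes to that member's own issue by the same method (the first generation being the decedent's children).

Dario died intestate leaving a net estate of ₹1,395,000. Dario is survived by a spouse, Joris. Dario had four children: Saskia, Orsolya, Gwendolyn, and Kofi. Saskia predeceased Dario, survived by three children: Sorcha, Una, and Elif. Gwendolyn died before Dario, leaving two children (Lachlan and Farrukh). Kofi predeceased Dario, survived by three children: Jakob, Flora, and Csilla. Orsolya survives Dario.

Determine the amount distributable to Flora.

Flora receives ₹93,000.

The spouse counts as an additional share at the children's level, so there are 5 primary shares of ₹279,000. Joris takes one such share (₹279,000).
The children's combined portion (₹1,116,000) is divided into 4 shares of ₹279,000: Orsolya takes ₹279,000; Saskia's ₹279,000 share passes to Saskia's issue; Gwendolyn's ₹279,000 share passes to Gwendolyn's issue; Kofi's ₹279,000 share passes to Kofi's issue.
Saskia's share (₹279,000) is divided into 3 shares of ₹93,000: Sorcha, Una, and Elif each take ₹93,000.
Gwendolyn's share (₹279,000) is divided into 2 shares of ₹139,500: Lachlan and Farrukh each take ₹139,500.
Kofi's share (₹279,000) is divided into 3 shares of ₹93,000: Jakob, Flora, and Csilla each take ₹93,000.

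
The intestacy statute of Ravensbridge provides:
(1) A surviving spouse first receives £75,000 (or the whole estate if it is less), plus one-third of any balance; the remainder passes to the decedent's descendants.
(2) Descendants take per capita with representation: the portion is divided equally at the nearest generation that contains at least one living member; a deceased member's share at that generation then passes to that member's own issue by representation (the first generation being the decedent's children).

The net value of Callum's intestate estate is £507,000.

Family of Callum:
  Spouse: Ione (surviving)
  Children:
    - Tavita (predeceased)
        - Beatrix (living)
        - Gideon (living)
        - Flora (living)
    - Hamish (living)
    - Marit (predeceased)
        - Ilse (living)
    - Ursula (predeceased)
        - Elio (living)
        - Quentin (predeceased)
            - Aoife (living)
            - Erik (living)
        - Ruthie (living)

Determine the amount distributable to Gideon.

Ione first takes £75,000, leaving a balance of £432,000. Ione then takes one-third of the balance (£144,000), for a total of £219,000. The remaining £288,000 passes to the descendants.
The descendants' portion (£288,000) is divided into 4 shares of £72,000: Hamish takes £72,000; Tavita's £72,000 share passes to Tavita's issue; Marit's £72,000 share passes to Marit's issue; Ursula's £72,000 share passes to Ursula's issue.
Tavita's share (£72,000) is divided into 3 shares of £24,000: Beatrix, Gideon, and Flora each take £24,000.
Marit's share (£72,000) passes entirely to Ilse.
Ursula's share (£72,000) is divided into 3 shares of £24,000: Elio and Ruthie each take £24,000; Quentin's £24,000 share passes to Quentin's issue.
Quentin's share (£24,000) is divided into 2 shares of £12,000: Aoife and Erik each take £12,000.

Gideon receives £24,000.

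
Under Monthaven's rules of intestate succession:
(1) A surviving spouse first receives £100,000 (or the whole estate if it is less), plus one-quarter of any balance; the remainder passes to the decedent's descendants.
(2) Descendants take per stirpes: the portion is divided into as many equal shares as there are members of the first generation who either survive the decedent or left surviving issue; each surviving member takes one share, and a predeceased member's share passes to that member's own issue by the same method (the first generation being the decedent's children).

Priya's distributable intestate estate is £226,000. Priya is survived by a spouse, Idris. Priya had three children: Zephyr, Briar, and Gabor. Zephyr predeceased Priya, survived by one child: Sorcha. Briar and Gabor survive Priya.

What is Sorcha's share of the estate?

Idris first takes £100,000, leaving a balance of £126,000. Idris then takes one-quarter of the balance (£31,500), for a total of £131,500. The remaining £94,500 passes to the descendants.
The descendants' portion (£94,500) is divided into 3 shares of £31,500: Briar and Gabor each take £31,500; Zephyr's £31,500 share passes to Zephyr's issue.
Zephyr's share (£31,500) passes entirely to Sorcha.

Sorcha receives £31,500.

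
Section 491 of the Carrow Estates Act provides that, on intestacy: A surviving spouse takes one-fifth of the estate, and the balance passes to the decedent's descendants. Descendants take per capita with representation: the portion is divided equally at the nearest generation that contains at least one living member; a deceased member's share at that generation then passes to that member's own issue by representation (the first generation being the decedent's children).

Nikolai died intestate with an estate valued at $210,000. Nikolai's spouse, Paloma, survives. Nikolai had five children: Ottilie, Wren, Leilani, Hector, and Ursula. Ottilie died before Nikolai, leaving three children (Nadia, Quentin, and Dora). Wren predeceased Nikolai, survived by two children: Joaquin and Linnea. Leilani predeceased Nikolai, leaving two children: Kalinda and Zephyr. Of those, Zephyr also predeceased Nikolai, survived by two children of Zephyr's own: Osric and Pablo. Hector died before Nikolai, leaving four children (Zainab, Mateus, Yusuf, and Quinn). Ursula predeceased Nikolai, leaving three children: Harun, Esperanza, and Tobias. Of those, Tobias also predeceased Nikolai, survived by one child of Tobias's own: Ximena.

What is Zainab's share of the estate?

Zainab receives $12,000.

Paloma takes one-fifth of $210,000 = $42,000. The remaining $168,000 passes to the descendants.
No child survives, so the initial division is made at the grandchildren's generation.
The descendants' portion ($168,000) is divided into 14 shares of $12,000: Nadia, Quentin, Dora, Joaquin, Linnea, Kalinda, Zainab, Mateus, Yusuf, Quinn, Harun, and Esperanza each take $12,000; Zephyr's $12,000 share passes to Zephyr's issue; Tobias's $12,000 share passes to Tobias's issue.
Zephyr's share ($12,000) is divided into 2 shares of $6,000: Osric and Pablo each take $6,000.
Tobias's share ($12,000) passes entirely to Ximena.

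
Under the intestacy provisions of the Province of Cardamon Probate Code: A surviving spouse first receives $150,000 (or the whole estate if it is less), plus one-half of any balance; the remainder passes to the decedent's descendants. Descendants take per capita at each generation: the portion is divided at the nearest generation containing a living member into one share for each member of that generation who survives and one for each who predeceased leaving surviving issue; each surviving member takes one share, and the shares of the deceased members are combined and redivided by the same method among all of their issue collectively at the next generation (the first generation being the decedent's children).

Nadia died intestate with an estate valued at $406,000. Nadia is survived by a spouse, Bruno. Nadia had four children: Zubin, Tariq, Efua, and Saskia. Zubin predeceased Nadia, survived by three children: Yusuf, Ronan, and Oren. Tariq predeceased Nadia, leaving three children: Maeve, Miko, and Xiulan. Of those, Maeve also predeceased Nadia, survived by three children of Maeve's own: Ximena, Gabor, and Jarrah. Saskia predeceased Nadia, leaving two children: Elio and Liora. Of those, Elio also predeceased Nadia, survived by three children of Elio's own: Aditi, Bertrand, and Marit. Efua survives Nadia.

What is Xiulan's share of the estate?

Xiulan receives $12,000.

Bruno first takes $150,000, leaving a balance of $256,000. Bruno then takes one-half of the balance ($128,000), for a total of $278,000. The remaining $128,000 passes to the descendants.
The descendants' portion ($128,000) is divided at the children's generation into 4 shares of $32,000. Efua takes $32,000. The 3 shares of the deceased (Zubin, Tariq, and Saskia) are combined into a pool of $96,000.
That pool ($96,000) is divided at the grandchildren's generation into 8 shares of $12,000. Yusuf, Ronan, Oren, Miko, Xiulan, and Liora each take $12,000. The 2 shares of the deceased (Maeve and Elio) are combined into a pool of $24,000.
That pool ($24,000) is divided at the great-grandchildren's generation equally among Ximena, Gabor, Jarrah, Aditi, Bertrand, and Marit: $4,000 each.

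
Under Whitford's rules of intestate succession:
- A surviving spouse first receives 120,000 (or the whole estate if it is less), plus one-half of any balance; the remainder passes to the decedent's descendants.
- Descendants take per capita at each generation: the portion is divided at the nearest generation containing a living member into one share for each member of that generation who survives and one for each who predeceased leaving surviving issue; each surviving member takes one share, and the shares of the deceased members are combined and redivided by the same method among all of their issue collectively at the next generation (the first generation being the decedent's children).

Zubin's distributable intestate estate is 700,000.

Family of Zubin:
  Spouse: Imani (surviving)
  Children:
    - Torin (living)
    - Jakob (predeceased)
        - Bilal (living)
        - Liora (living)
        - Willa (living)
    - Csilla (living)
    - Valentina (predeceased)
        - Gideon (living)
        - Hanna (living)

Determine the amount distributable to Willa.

Imani first takes 120,000, leaving a balance of 580,000. Imani then takes one-half of the balance (290,000), for a total of 410,000. The remaining 290,000 passes to the descendants.
The descendants' portion (290,000) is divided at the children's generation into 4 shares of 72,500. Torin and Csilla each take 72,500. The 2 shares of the deceased (Jakob and Valentina) are combined into a pool of 145,000.
That pool (145,000) is divided at the grandchildren's generation equally among Bilal, Liora, Willa, Gideon, and Hanna: 29,000 each.

Willa receives 29,000.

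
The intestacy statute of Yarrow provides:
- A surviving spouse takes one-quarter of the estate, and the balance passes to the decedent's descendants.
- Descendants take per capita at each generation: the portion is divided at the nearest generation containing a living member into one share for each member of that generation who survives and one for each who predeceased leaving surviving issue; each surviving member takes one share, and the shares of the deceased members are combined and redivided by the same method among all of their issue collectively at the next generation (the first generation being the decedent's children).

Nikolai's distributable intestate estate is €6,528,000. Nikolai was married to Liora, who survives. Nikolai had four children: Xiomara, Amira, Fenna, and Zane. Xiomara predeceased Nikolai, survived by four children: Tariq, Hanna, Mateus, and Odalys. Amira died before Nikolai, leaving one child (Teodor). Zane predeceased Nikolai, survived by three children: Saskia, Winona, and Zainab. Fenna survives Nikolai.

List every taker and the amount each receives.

Liora: €1,632,000; Tariq: €459,000; Hanna: €459,000; Mateus: €459,000; Odalys: €459,000; Teodor: €459,000; Fenna: €1,224,000; Saskia: €459,000; Winona: €459,000; Zainab: €459,000

Liora takes one-quarter of €6,528,000 = €1,632,000. The remaining €4,896,000 passes to the descendants.
The descendants' portion (€4,896,000) is divided at the children's generation into 4 shares of €1,224,000. Fenna takes €1,224,000. The 3 shares of the deceased (Xiomara, Amira, and Zane) are combined into a pool of €3,672,000.
That pool (€3,672,000) is divided at the grandchildren's generation equally among Tariq, Hanna, Mateus, Odalys, Teodor, Saskia, Winona, and Zainab: €459,000 each.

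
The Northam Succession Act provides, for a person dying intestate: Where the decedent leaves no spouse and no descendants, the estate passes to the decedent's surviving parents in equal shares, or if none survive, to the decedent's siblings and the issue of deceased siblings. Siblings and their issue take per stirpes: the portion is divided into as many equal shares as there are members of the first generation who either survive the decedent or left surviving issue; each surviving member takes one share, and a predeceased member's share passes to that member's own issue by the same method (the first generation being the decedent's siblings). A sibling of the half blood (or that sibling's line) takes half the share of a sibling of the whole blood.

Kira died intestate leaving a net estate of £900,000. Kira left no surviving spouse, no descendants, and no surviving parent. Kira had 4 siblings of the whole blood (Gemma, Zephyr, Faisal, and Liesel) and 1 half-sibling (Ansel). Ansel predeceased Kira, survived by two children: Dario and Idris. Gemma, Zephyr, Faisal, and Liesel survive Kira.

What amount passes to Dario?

The entire £900,000 passes to the siblings and their issue.
Counting each half-blood sibling's line as half a unit, there are 9/2 units in £900,000, so one unit is £200,000. Whole-blood lines (Gemma, Zephyr, Faisal, and Liesel) take £200,000 each; half-blood lines (Ansel) take £100,000 each.
Ansel's share (£100,000) is divided into 2 shares of £50,000: Dario and Idris each take £50,000.

Dario receives £50,000.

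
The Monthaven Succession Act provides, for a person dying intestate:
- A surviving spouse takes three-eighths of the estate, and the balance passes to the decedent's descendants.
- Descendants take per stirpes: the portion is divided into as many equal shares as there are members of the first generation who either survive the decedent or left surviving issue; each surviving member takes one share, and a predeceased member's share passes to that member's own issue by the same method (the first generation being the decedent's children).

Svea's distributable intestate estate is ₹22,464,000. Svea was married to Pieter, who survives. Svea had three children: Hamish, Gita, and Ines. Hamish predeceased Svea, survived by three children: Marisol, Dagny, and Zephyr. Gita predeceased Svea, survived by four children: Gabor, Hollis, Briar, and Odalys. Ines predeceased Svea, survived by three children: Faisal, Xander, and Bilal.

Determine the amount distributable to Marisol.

Pieter takes three-eighths of ₹22,464,000 = ₹8,424,000. The remaining ₹14,040,000 passes to the descendants.
The descendants' portion (₹14,040,000) is divided into 3 shares of ₹4,680,000: Hamish's ₹4,680,000 share passes to Hamish's issue; Gita's ₹4,680,000 share passes to Gita's issue; Ines's ₹4,680,000 share passes to Ines's issue.
Hamish's share (₹4,680,000) is divided into 3 shares of ₹1,560,000: Marisol, Dagny, and Zephyr each take ₹1,560,000.
Gita's share (₹4,680,000) is divided into 4 shares of ₹1,170,000: Gabor, Hollis, Briar, and Odalys each take ₹1,170,000.
Ines's share (₹4,680,000) is divided into 3 shares of ₹1,560,000: Faisal, Xander, and Bilal each take ₹1,560,000.

Marisol receives ₹1,560,000.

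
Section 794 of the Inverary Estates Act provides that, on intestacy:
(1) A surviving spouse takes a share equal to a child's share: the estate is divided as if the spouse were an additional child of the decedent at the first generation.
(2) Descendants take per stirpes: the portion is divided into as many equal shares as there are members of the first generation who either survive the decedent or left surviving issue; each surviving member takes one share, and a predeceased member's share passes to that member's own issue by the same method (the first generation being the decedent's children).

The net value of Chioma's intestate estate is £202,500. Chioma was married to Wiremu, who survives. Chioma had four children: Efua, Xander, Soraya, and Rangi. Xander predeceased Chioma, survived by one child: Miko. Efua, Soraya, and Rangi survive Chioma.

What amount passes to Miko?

Miko receives £40,500.

The spouse counts as an additional share at the children's level, so there are 5 primary shares of £40,500. Wiremu takes one such share (£40,500).
The children's combined portion (£162,000) is divided into 4 shares of £40,500: Efua, Soraya, and Rangi each take £40,500; Xander's £40,500 share passes to Xander's issue.
Xander's share (£40,500) passes entirely to Miko.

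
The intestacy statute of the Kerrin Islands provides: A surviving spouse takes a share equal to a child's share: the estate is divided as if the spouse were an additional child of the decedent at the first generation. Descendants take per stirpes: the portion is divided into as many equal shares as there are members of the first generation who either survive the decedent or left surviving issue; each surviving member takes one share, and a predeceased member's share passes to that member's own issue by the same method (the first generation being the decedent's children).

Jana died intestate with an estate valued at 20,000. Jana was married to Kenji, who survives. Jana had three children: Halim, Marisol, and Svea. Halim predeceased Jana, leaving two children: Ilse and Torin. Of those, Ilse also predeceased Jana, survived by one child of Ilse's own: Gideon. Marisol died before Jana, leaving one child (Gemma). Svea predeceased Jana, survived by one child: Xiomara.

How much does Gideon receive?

Gideon receives 2,500.

The spouse counts as an additional share at the children's level, so there are 4 primary shares of 5,000. Kenji takes one such share (5,000).
The children's combined portion (15,000) is divided into 3 shares of 5,000: Halim's 5,000 share passes to Halim's issue; Marisol's 5,000 share passes to Marisol's issue; Svea's 5,000 share passes to Svea's issue.
Halim's share (5,000) is divided into 2 shares of 2,500: Torin takes 2,500; Ilse's 2,500 share passes to Ilse's issue.
Ilse's share (2,500) passes entirely to Gideon.
Marisol's share (5,000) passes entirely to Gemma.
Svea's share (5,000) passes entirely to Xiomara.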